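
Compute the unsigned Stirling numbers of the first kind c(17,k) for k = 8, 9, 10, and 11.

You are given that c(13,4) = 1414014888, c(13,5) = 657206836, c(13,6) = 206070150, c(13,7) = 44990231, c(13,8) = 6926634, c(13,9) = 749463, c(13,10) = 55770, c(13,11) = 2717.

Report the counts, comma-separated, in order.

1146901283528, 185953177553, 23057159840, 2185031420

@14  (14,5):657206836·13+1414014888→9957703756, (14,6):206070150·13+657206836→3336118786, (14,7):44990231·13+206070150→790943153, (14,8):6926634·13+44990231→135036473, (14,9):749463·13+6926634→16669653, (14,10):55770·13+749463→1474473, (14,11):2717·13+55770→91091
@15  (15,6):3336118786·14+9957703756→56663366760, (15,7):790943153·14+3336118786→14409322928, (15,8):135036473·14+790943153→2681453775, (15,9):16669653·14+135036473→368411615, (15,10):1474473·14+16669653→37312275, (15,11):91091·14+1474473→2749747
@16  (16,7):14409322928·15+56663366760→272803210680, (16,8):2681453775·15+14409322928→54631129553, (16,9):368411615·15+2681453775→8207628000, (16,10):37312275·15+368411615→928095740, (16,11):2749747·15+37312275→78558480
@17  (17,8):54631129553·16+272803210680→1146901283528, (17,9):8207628000·16+54631129553→185953177553, (17,10):928095740·16+8207628000→23057159840, (17,11):78558480·16+928095740→2185031420
Read c(17,8) = 1146901283528, c(17,9) = 185953177553, c(17,10) = 23057159840, c(17,11) = 2185031420.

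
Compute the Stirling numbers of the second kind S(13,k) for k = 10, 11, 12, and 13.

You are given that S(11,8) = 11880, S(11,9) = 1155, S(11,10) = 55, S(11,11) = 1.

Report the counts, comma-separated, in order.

39325, 2431, 78, 1

@12  (12,9):1155·9+11880→22275, (12,10):55·10+1155→1705, (12,11):1·11+55→66, (12,12):0·12+1→1
@13  (13,10):1705·10+22275→39325, (13,11):66·11+1705→2431, (13,12):1·12+66→78, (13,13):0·13+1→1
Read S(13,10) = 39325, S(13,11) = 2431, S(13,12) = 78, S(13,13) = 1.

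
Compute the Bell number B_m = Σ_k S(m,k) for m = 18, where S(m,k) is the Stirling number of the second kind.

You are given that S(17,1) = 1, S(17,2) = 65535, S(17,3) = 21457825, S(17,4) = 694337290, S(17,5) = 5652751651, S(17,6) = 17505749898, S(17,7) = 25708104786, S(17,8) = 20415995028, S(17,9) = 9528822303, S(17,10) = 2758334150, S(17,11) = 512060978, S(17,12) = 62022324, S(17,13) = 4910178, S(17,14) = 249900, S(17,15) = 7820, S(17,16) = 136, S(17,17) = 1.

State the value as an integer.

682076806159

row 18: T[18][1]=1·1+0=1  T[18][2]=2·65535+1=131071  T[18][3]=3·21457825+65535=64439010  T[18][4]=4·694337290+21457825=2798806985  T[18][5]=5·5652751651+694337290=28958095545  T[18][6]=6·17505749898+5652751651=110687251039  T[18][7]=7·25708104786+17505749898=197462483400  T[18][8]=8·20415995028+25708104786=189036065010  T[18][9]=9·9528822303+20415995028=106175395755  T[18][10]=10·2758334150+9528822303=37112163803  T[18][11]=11·512060978+2758334150=8391004908  T[18][12]=12·62022324+512060978=1256328866  T[18][13]=13·4910178+62022324=125854638  T[18][14]=14·249900+4910178=8408778  T[18][15]=15·7820+249900=367200  T[18][16]=16·136+7820=9996  T[18][17]=17·1+136=153  T[18][18]=18·0+1=1
B_18 = ΣS(18,k) = 1+131071+64439010+2798806985+28958095545+110687251039+197462483400+189036065010+106175395755+37112163803+8391004908+1256328866+125854638+8408778+367200+9996+153+1 = 682076806159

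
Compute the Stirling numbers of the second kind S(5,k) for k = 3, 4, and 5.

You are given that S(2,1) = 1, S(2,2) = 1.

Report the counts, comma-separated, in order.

25, 10, 1

r3: T_3,1=1×1+0=1; T_3,2=2×1+1=3; T_3,3=3×0+1=1
r4: T_4,2=2×3+1=7; T_4,3=3×1+3=6; T_4,4=4×0+1=1
r5: T_5,3=3×6+7=25; T_5,4=4×1+6=10; T_5,5=5×0+1=1
Read S(5,3) = 25, S(5,4) = 10, S(5,5) = 1.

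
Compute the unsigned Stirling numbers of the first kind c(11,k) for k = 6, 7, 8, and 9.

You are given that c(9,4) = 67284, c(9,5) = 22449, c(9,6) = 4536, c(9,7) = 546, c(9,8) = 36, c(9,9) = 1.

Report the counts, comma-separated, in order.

902055, 157773, 18150, 1320

row 10: T[10][5]=9·22449+67284=269325  T[10][6]=9·4536+22449=63273  T[10][7]=9·546+4536=9450  T[10][8]=9·36+546=870  T[10][9]=9·1+36=45
row 11: T[11][6]=10·63273+269325=902055  T[11][7]=10·9450+63273=157773  T[11][8]=10·870+9450=18150  T[11][9]=10·45+870=1320
Read c(11,6) = 902055, c(11,7) = 157773, c(11,8) = 18150, c(11,9) = 1320.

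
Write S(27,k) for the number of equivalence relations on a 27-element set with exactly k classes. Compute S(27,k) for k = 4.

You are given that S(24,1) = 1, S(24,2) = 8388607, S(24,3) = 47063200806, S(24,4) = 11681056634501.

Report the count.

r25: T_25,2=2×8388607+1=16777215; T_25,3=3×47063200806+8388607=141197991025; T_25,4=4×11681056634501+47063200806=46771289738810
r26: T_26,3=3×141197991025+16777215=423610750290; T_26,4=4×46771289738810+141197991025=187226356946265
r27: T_27,4=4×187226356946265+423610750290=749329038535350
Read S(27,4) = 749329038535350.

749329038535350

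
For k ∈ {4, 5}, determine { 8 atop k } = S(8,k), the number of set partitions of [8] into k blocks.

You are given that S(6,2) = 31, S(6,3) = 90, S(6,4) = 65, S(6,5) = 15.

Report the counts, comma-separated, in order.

@7  (7,3):90·3+31→301, (7,4):65·4+90→350, (7,5):15·5+65→140
@8  (8,4):350·4+301→1701, (8,5):140·5+350→1050
Read S(8,4) = 1701, S(8,5) = 1050.

1701, 1050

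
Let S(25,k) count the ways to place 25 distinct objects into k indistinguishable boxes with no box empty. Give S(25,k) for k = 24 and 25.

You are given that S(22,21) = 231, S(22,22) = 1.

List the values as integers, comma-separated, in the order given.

300, 1

row 23: T[23][22]=22·1+231=253  T[23][23]=23·0+1=1
row 24: T[24][23]=23·1+253=276  T[24][24]=24·0+1=1
row 25: T[25][24]=24·1+276=300  T[25][25]=25·0+1=1
Read S(25,24) = 300, S(25,25) = 1.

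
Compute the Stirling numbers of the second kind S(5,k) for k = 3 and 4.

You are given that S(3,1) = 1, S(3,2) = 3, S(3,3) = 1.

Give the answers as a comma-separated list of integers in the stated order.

25, 10

@4  (4,2):3·2+1→7, (4,3):1·3+3→6, (4,4):0·4+1→1
@5  (5,3):6·3+7→25, (5,4):1·4+6→10
Read S(5,3) = 25, S(5,4) = 10.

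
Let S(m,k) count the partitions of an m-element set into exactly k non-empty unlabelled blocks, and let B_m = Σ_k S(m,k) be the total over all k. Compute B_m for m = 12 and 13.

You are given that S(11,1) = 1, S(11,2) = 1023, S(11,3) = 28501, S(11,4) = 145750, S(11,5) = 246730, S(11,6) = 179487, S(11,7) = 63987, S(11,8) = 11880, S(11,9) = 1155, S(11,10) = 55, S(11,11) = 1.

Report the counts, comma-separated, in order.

4213597, 27644437

i=12: T(12,1)=0+1·1=1 | T(12,2)=1+2·1023=2047 | T(12,3)=1023+3·28501=86526 | T(12,4)=28501+4·145750=611501 | T(12,5)=145750+5·246730=1379400 | T(12,6)=246730+6·179487=1323652 | T(12,7)=179487+7·63987=627396 | T(12,8)=63987+8·11880=159027 | T(12,9)=11880+9·1155=22275 | T(12,10)=1155+10·55=1705 | T(12,11)=55+11·1=66 | T(12,12)=1+12·0=1
i=13: T(13,1)=0+1·1=1 | T(13,2)=1+2·2047=4095 | T(13,3)=2047+3·86526=261625 | T(13,4)=86526+4·611501=2532530 | T(13,5)=611501+5·1379400=7508501 | T(13,6)=1379400+6·1323652=9321312 | T(13,7)=1323652+7·627396=5715424 | T(13,8)=627396+8·159027=1899612 | T(13,9)=159027+9·22275=359502 | T(13,10)=22275+10·1705=39325 | T(13,11)=1705+11·66=2431 | T(13,12)=66+12·1=78 | T(13,13)=1+13·0=1
B_12 = ΣS(12,k) = 1+2047+86526+611501+1379400+1323652+627396+159027+22275+1705+66+1 = 4213597
B_13 = ΣS(13,k) = 1+4095+261625+2532530+7508501+9321312+5715424+1899612+359502+39325+2431+78+1 = 27644437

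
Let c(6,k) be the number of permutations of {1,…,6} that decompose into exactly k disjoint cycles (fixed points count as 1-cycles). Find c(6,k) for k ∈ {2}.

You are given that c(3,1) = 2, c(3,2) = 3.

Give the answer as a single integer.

274

r4: T_4,1=3×2+0=6; T_4,2=3×3+2=11
r5: T_5,1=4×6+0=24; T_5,2=4×11+6=50
r6: T_6,2=5×50+24=274
Read c(6,2) = 274.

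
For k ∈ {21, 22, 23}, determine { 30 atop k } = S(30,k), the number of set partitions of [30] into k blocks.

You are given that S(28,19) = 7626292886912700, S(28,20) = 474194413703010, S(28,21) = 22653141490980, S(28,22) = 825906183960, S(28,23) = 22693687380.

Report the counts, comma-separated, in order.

37058299246258290, 1848018090851790, 71823880393200

r29: T_29,20=20×474194413703010+7626292886912700=17110181160972900; T_29,21=21×22653141490980+474194413703010=949910385013590; T_29,22=22×825906183960+22653141490980=40823077538100; T_29,23=23×22693687380+825906183960=1347860993700
r30: T_30,21=21×949910385013590+17110181160972900=37058299246258290; T_30,22=22×40823077538100+949910385013590=1848018090851790; T_30,23=23×1347860993700+40823077538100=71823880393200
Read S(30,21) = 37058299246258290, S(30,22) = 1848018090851790, S(30,23) = 71823880393200.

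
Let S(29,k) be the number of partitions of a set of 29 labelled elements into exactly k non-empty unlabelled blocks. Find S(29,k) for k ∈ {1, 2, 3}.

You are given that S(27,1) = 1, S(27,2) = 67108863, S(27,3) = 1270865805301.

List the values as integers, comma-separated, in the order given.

[28] T[28,1]:1*1+0=1 · T[28,2]:2*67108863+1=134217727 · T[28,3]:3*1270865805301+67108863=3812664524766
[29] T[29,1]:1*1+0=1 · T[29,2]:2*134217727+1=268435455 · T[29,3]:3*3812664524766+134217727=11438127792025
Read S(29,1) = 1, S(29,2) = 268435455, S(29,3) = 11438127792025.

1, 268435455, 11438127792025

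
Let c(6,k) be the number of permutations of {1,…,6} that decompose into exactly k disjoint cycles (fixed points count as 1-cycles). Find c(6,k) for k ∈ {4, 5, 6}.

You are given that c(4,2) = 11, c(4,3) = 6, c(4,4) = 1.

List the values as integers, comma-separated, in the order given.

85, 15, 1

row 5: T[5][3]=4·6+11=35  T[5][4]=4·1+6=10  T[5][5]=4·0+1=1
row 6: T[6][4]=5·10+35=85  T[6][5]=5·1+10=15  T[6][6]=5·0+1=1
Read c(6,4) = 85, c(6,5) = 15, c(6,6) = 1.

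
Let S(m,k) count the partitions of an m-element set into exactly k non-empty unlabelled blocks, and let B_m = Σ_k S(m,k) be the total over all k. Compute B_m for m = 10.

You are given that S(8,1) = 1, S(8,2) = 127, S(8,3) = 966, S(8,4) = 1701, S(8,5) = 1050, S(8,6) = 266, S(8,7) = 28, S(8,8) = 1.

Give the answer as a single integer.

i=9: T(9,1)=0+1·1=1 | T(9,2)=1+2·127=255 | T(9,3)=127+3·966=3025 | T(9,4)=966+4·1701=7770 | T(9,5)=1701+5·1050=6951 | T(9,6)=1050+6·266=2646 | T(9,7)=266+7·28=462 | T(9,8)=28+8·1=36 | T(9,9)=1+9·0=1
i=10: T(10,1)=0+1·1=1 | T(10,2)=1+2·255=511 | T(10,3)=255+3·3025=9330 | T(10,4)=3025+4·7770=34105 | T(10,5)=7770+5·6951=42525 | T(10,6)=6951+6·2646=22827 | T(10,7)=2646+7·462=5880 | T(10,8)=462+8·36=750 | T(10,9)=36+9·1=45 | T(10,10)=1+10·0=1
B_10 = ΣS(10,k) = 1+511+9330+34105+42525+22827+5880+750+45+1 = 115975

115975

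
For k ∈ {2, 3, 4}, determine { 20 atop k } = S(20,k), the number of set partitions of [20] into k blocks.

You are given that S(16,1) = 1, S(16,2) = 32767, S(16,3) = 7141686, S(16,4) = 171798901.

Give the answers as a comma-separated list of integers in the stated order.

524287, 580606446, 45232115901

row 17: T[17][1]=1·1+0=1  T[17][2]=2·32767+1=65535  T[17][3]=3·7141686+32767=21457825  T[17][4]=4·171798901+7141686=694337290
row 18: T[18][1]=1·1+0=1  T[18][2]=2·65535+1=131071  T[18][3]=3·21457825+65535=64439010  T[18][4]=4·694337290+21457825=2798806985
row 19: T[19][1]=1·1+0=1  T[19][2]=2·131071+1=262143  T[19][3]=3·64439010+131071=193448101  T[19][4]=4·2798806985+64439010=11259666950
row 20: T[20][2]=2·262143+1=524287  T[20][3]=3·193448101+262143=580606446  T[20][4]=4·11259666950+193448101=45232115901
Read S(20,2) = 524287, S(20,3) = 580606446, S(20,4) = 45232115901.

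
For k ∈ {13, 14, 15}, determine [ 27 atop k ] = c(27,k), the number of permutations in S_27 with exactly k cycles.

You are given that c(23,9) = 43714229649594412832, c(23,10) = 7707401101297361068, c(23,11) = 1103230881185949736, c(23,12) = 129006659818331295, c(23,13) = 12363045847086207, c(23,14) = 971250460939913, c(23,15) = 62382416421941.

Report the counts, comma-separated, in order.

16778377273555183648050, 1654339178844590073615, 137637641117332879365

[24] T[24,10]:23*7707401101297361068+43714229649594412832=220984454979433717396 · T[24,11]:23*1103230881185949736+7707401101297361068=33081711368574204996 · T[24,12]:23*129006659818331295+1103230881185949736=4070384057007569521 · T[24,13]:23*12363045847086207+129006659818331295=413356714301314056 · T[24,14]:23*971250460939913+12363045847086207=34701806448704206 · T[24,15]:23*62382416421941+971250460939913=2406046038644556
[25] T[25,11]:24*33081711368574204996+220984454979433717396=1014945527825214637300 · T[25,12]:24*4070384057007569521+33081711368574204996=130770928736755873500 · T[25,13]:24*413356714301314056+4070384057007569521=13990945200239106865 · T[25,14]:24*34701806448704206+413356714301314056=1246200069070215000 · T[25,15]:24*2406046038644556+34701806448704206=92446911376173550
[26] T[26,12]:25*130770928736755873500+1014945527825214637300=4284218746244111474800 · T[26,13]:25*13990945200239106865+130770928736755873500=480544558742733545125 · T[26,14]:25*1246200069070215000+13990945200239106865=45145946926994481865 · T[26,15]:25*92446911376173550+1246200069070215000=3557372853474553750
[27] T[27,13]:26*480544558742733545125+4284218746244111474800=16778377273555183648050 · T[27,14]:26*45145946926994481865+480544558742733545125=1654339178844590073615 · T[27,15]:26*3557372853474553750+45145946926994481865=137637641117332879365
Read c(27,13) = 16778377273555183648050, c(27,14) = 1654339178844590073615, c(27,15) = 137637641117332879365.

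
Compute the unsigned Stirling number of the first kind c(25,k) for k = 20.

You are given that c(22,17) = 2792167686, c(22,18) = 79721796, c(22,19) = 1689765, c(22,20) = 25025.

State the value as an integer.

11276842500

r23: T_23,18=22×79721796+2792167686=4546047198; T_23,19=22×1689765+79721796=116896626; T_23,20=22×25025+1689765=2240315
r24: T_24,19=23×116896626+4546047198=7234669596; T_24,20=23×2240315+116896626=168423871
r25: T_25,20=24×168423871+7234669596=11276842500
Read c(25,20) = 11276842500.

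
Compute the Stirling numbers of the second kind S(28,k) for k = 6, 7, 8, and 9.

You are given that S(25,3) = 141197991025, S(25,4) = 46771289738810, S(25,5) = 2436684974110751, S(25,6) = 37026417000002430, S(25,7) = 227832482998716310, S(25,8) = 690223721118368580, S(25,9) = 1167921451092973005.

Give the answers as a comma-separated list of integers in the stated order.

8220146115188676396, 82892803728383735268, 392678226281361931131, 1006698291338432496375

r26: T_26,4=4×46771289738810+141197991025=187226356946265; T_26,5=5×2436684974110751+46771289738810=12230196160292565; T_26,6=6×37026417000002430+2436684974110751=224595186974125331; T_26,7=7×227832482998716310+37026417000002430=1631853797991016600; T_26,8=8×690223721118368580+227832482998716310=5749622251945664950; T_26,9=9×1167921451092973005+690223721118368580=11201516780955125625
r27: T_27,5=5×12230196160292565+187226356946265=61338207158409090; T_27,6=6×224595186974125331+12230196160292565=1359801318005044551; T_27,7=7×1631853797991016600+224595186974125331=11647571772911241531; T_27,8=8×5749622251945664950+1631853797991016600=47628831813556336200; T_27,9=9×11201516780955125625+5749622251945664950=106563273280541795575
r28: T_28,6=6×1359801318005044551+61338207158409090=8220146115188676396; T_28,7=7×11647571772911241531+1359801318005044551=82892803728383735268; T_28,8=8×47628831813556336200+11647571772911241531=392678226281361931131; T_28,9=9×106563273280541795575+47628831813556336200=1006698291338432496375
Read S(28,6) = 8220146115188676396, S(28,7) = 82892803728383735268, S(28,8) = 392678226281361931131, S(28,9) = 1006698291338432496375.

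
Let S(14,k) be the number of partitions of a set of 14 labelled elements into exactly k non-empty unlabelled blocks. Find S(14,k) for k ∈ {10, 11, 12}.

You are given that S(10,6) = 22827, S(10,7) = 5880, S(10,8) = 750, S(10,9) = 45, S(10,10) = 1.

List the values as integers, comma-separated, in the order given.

@11  (11,7):5880·7+22827→63987, (11,8):750·8+5880→11880, (11,9):45·9+750→1155, (11,10):1·10+45→55, (11,11):0·11+1→1
@12  (12,8):11880·8+63987→159027, (12,9):1155·9+11880→22275, (12,10):55·10+1155→1705, (12,11):1·11+55→66, (12,12):0·12+1→1
@13  (13,9):22275·9+159027→359502, (13,10):1705·10+22275→39325, (13,11):66·11+1705→2431, (13,12):1·12+66→78
@14  (14,10):39325·10+359502→752752, (14,11):2431·11+39325→66066, (14,12):78·12+2431→3367
Read S(14,10) = 752752, S(14,11) = 66066, S(14,12) = 3367.

752752, 66066, 3367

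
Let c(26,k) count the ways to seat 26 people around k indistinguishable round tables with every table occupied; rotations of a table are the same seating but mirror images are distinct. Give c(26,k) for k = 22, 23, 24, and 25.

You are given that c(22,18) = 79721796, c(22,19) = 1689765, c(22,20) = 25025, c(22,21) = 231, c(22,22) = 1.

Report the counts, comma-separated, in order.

333685495, 4858750, 50050, 325

[23] T[23,19]:22*1689765+79721796=116896626 · T[23,20]:22*25025+1689765=2240315 · T[23,21]:22*231+25025=30107 · T[23,22]:22*1+231=253 · T[23,23]:22*0+1=1
[24] T[24,20]:23*2240315+116896626=168423871 · T[24,21]:23*30107+2240315=2932776 · T[24,22]:23*253+30107=35926 · T[24,23]:23*1+253=276 · T[24,24]:23*0+1=1
[25] T[25,21]:24*2932776+168423871=238810495 · T[25,22]:24*35926+2932776=3795000 · T[25,23]:24*276+35926=42550 · T[25,24]:24*1+276=300 · T[25,25]:24*0+1=1
[26] T[26,22]:25*3795000+238810495=333685495 · T[26,23]:25*42550+3795000=4858750 · T[26,24]:25*300+42550=50050 · T[26,25]:25*1+300=325
Read c(26,22) = 333685495, c(26,23) = 4858750, c(26,24) = 50050, c(26,25) = 325.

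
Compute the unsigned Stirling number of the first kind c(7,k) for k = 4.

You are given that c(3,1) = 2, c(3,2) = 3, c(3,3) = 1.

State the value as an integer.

735

@4  (4,1):2·3+0→6, (4,2):3·3+2→11, (4,3):1·3+3→6, (4,4):0·3+1→1
@5  (5,2):11·4+6→50, (5,3):6·4+11→35, (5,4):1·4+6→10
@6  (6,3):35·5+50→225, (6,4):10·5+35→85
@7  (7,4):85·6+225→735
Read c(7,4) = 735.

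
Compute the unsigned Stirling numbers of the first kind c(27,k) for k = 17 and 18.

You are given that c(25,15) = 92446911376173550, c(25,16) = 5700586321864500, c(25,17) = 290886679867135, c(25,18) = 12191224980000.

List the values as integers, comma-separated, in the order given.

572253155704900800, 28460103232088385

i=26: T(26,16)=92446911376173550+25·5700586321864500=234961569422786050 | T(26,17)=5700586321864500+25·290886679867135=12972753318542875 | T(26,18)=290886679867135+25·12191224980000=595667304367135
i=27: T(27,17)=234961569422786050+26·12972753318542875=572253155704900800 | T(27,18)=12972753318542875+26·595667304367135=28460103232088385
Read c(27,17) = 572253155704900800, c(27,18) = 28460103232088385.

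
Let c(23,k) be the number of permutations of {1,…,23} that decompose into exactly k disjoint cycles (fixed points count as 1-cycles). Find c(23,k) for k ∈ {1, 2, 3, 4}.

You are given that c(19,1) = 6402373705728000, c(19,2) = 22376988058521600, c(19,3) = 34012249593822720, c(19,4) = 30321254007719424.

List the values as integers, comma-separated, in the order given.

r20: T_20,1=19×6402373705728000+0=121645100408832000; T_20,2=19×22376988058521600+6402373705728000=431565146817638400; T_20,3=19×34012249593822720+22376988058521600=668609730341153280; T_20,4=19×30321254007719424+34012249593822720=610116075740491776
r21: T_21,1=20×121645100408832000+0=2432902008176640000; T_21,2=20×431565146817638400+121645100408832000=8752948036761600000; T_21,3=20×668609730341153280+431565146817638400=13803759753640704000; T_21,4=20×610116075740491776+668609730341153280=12870931245150988800
r22: T_22,1=21×2432902008176640000+0=51090942171709440000; T_22,2=21×8752948036761600000+2432902008176640000=186244810780170240000; T_22,3=21×13803759753640704000+8752948036761600000=298631902863216384000; T_22,4=21×12870931245150988800+13803759753640704000=284093315901811468800
r23: T_23,1=22×51090942171709440000+0=1124000727777607680000; T_23,2=22×186244810780170240000+51090942171709440000=4148476779335454720000; T_23,3=22×298631902863216384000+186244810780170240000=6756146673770930688000; T_23,4=22×284093315901811468800+298631902863216384000=6548684852703068697600
Read c(23,1) = 1124000727777607680000, c(23,2) = 4148476779335454720000, c(23,3) = 6756146673770930688000, c(23,4) = 6548684852703068697600.

1124000727777607680000, 4148476779335454720000, 6756146673770930688000, 6548684852703068697600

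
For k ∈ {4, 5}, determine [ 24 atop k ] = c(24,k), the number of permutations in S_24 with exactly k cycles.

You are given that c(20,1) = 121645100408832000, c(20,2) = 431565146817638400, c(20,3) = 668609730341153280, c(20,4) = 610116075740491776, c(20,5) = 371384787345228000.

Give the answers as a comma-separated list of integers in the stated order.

157375898285941510732800, 105005310755917452984576

[21] T[21,1]:20*121645100408832000+0=2432902008176640000 · T[21,2]:20*431565146817638400+121645100408832000=8752948036761600000 · T[21,3]:20*668609730341153280+431565146817638400=13803759753640704000 · T[21,4]:20*610116075740491776+668609730341153280=12870931245150988800 · T[21,5]:20*371384787345228000+610116075740491776=8037811822645051776
[22] T[22,2]:21*8752948036761600000+2432902008176640000=186244810780170240000 · T[22,3]:21*13803759753640704000+8752948036761600000=298631902863216384000 · T[22,4]:21*12870931245150988800+13803759753640704000=284093315901811468800 · T[22,5]:21*8037811822645051776+12870931245150988800=181664979520697076096
[23] T[23,3]:22*298631902863216384000+186244810780170240000=6756146673770930688000 · T[23,4]:22*284093315901811468800+298631902863216384000=6548684852703068697600 · T[23,5]:22*181664979520697076096+284093315901811468800=4280722865357147142912
[24] T[24,4]:23*6548684852703068697600+6756146673770930688000=157375898285941510732800 · T[24,5]:23*4280722865357147142912+6548684852703068697600=105005310755917452984576
Read c(24,4) = 157375898285941510732800, c(24,5) = 105005310755917452984576.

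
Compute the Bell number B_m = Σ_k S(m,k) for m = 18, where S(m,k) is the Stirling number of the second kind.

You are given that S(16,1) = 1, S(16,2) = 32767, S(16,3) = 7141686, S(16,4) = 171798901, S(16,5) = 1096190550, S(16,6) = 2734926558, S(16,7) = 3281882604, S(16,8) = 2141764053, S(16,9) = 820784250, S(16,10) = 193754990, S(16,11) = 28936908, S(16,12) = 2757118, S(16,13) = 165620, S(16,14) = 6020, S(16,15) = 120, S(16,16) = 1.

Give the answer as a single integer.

682076806159

@17  (17,1):1·1+0→1, (17,2):32767·2+1→65535, (17,3):7141686·3+32767→21457825, (17,4):171798901·4+7141686→694337290, (17,5):1096190550·5+171798901→5652751651, (17,6):2734926558·6+1096190550→17505749898, (17,7):3281882604·7+2734926558→25708104786, (17,8):2141764053·8+3281882604→20415995028, (17,9):820784250·9+2141764053→9528822303, (17,10):193754990·10+820784250→2758334150, (17,11):28936908·11+193754990→512060978, (17,12):2757118·12+28936908→62022324, (17,13):165620·13+2757118→4910178, (17,14):6020·14+165620→249900, (17,15):120·15+6020→7820, (17,16):1·16+120→136, (17,17):0·17+1→1
@18  (18,1):1·1+0→1, (18,2):65535·2+1→131071, (18,3):21457825·3+65535→64439010, (18,4):694337290·4+21457825→2798806985, (18,5):5652751651·5+694337290→28958095545, (18,6):17505749898·6+5652751651→110687251039, (18,7):25708104786·7+17505749898→197462483400, (18,8):20415995028·8+25708104786→189036065010, (18,9):9528822303·9+20415995028→106175395755, (18,10):2758334150·10+9528822303→37112163803, (18,11):512060978·11+2758334150→8391004908, (18,12):62022324·12+512060978→1256328866, (18,13):4910178·13+62022324→125854638, (18,14):249900·14+4910178→8408778, (18,15):7820·15+249900→367200, (18,16):136·16+7820→9996, (18,17):1·17+136→153, (18,18):0·18+1→1
B_18 = ΣS(18,k) = 1+131071+64439010+2798806985+28958095545+110687251039+197462483400+189036065010+106175395755+37112163803+8391004908+1256328866+125854638+8408778+367200+9996+153+1 = 682076806159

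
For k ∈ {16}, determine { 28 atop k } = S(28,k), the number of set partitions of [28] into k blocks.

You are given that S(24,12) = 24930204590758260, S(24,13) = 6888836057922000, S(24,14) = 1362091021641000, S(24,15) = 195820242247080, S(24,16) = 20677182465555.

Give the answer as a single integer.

6539643128396047620

row 25: T[25][13]=13·6888836057922000+24930204590758260=114485073343744260  T[25][14]=14·1362091021641000+6888836057922000=25958110360896000  T[25][15]=15·195820242247080+1362091021641000=4299394655347200  T[25][16]=16·20677182465555+195820242247080=526655161695960
row 26: T[26][14]=14·25958110360896000+114485073343744260=477898618396288260  T[26][15]=15·4299394655347200+25958110360896000=90449030191104000  T[26][16]=16·526655161695960+4299394655347200=12725877242482560
row 27: T[27][15]=15·90449030191104000+477898618396288260=1834634071262848260  T[27][16]=16·12725877242482560+90449030191104000=294063066070824960
row 28: T[28][16]=16·294063066070824960+1834634071262848260=6539643128396047620
Read S(28,16) = 6539643128396047620.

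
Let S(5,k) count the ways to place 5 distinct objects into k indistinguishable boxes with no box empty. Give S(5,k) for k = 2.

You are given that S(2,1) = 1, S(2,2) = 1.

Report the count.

15

[3] T[3,1]:1*1+0=1 · T[3,2]:2*1+1=3
[4] T[4,1]:1*1+0=1 · T[4,2]:2*3+1=7
[5] T[5,2]:2*7+1=15
Read S(5,2) = 15.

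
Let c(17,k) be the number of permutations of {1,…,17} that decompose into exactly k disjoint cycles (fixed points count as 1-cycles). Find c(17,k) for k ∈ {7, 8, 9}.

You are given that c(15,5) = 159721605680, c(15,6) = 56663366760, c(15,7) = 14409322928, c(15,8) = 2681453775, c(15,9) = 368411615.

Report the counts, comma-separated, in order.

@16  (16,6):56663366760·15+159721605680→1009672107080, (16,7):14409322928·15+56663366760→272803210680, (16,8):2681453775·15+14409322928→54631129553, (16,9):368411615·15+2681453775→8207628000
@17  (17,7):272803210680·16+1009672107080→5374523477960, (17,8):54631129553·16+272803210680→1146901283528, (17,9):8207628000·16+54631129553→185953177553
Read c(17,7) = 5374523477960, c(17,8) = 1146901283528, c(17,9) = 185953177553.

5374523477960, 1146901283528, 185953177553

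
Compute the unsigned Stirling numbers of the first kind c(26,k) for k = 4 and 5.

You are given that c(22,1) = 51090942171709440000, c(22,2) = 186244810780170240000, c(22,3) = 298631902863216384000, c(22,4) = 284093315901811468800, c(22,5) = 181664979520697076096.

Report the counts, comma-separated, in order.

102339530601744675672576000, 70874145319837672677196800

@23  (23,1):51090942171709440000·22+0→1124000727777607680000, (23,2):186244810780170240000·22+51090942171709440000→4148476779335454720000, (23,3):298631902863216384000·22+186244810780170240000→6756146673770930688000, (23,4):284093315901811468800·22+298631902863216384000→6548684852703068697600, (23,5):181664979520697076096·22+284093315901811468800→4280722865357147142912
@24  (24,2):4148476779335454720000·23+1124000727777607680000→96538966652493066240000, (24,3):6756146673770930688000·23+4148476779335454720000→159539850276066860544000, (24,4):6548684852703068697600·23+6756146673770930688000→157375898285941510732800, (24,5):4280722865357147142912·23+6548684852703068697600→105005310755917452984576
@25  (25,3):159539850276066860544000·24+96538966652493066240000→3925495373278097719296000, (25,4):157375898285941510732800·24+159539850276066860544000→3936561409138663118131200, (25,5):105005310755917452984576·24+157375898285941510732800→2677503356427960382362624
@26  (26,4):3936561409138663118131200·25+3925495373278097719296000→102339530601744675672576000, (26,5):2677503356427960382362624·25+3936561409138663118131200→70874145319837672677196800
Read c(26,4) = 102339530601744675672576000, c(26,5) = 70874145319837672677196800.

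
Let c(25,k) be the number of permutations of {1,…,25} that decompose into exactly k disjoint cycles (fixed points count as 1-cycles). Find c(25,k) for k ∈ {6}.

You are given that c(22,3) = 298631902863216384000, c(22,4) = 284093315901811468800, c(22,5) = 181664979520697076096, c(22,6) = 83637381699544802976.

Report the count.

1323714091579185857760000

@23  (23,4):284093315901811468800·22+298631902863216384000→6548684852703068697600, (23,5):181664979520697076096·22+284093315901811468800→4280722865357147142912, (23,6):83637381699544802976·22+181664979520697076096→2021687376910682741568
@24  (24,5):4280722865357147142912·23+6548684852703068697600→105005310755917452984576, (24,6):2021687376910682741568·23+4280722865357147142912→50779532534302850198976
@25  (25,6):50779532534302850198976·24+105005310755917452984576→1323714091579185857760000
Read c(25,6) = 1323714091579185857760000.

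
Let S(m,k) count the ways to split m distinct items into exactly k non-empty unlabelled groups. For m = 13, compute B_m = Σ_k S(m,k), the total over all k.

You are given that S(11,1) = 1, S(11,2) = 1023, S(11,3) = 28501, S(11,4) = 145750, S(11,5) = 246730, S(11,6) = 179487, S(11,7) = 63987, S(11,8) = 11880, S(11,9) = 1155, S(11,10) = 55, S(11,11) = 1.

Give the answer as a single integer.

row 12: T[12][1]=1·1+0=1  T[12][2]=2·1023+1=2047  T[12][3]=3·28501+1023=86526  T[12][4]=4·145750+28501=611501  T[12][5]=5·246730+145750=1379400  T[12][6]=6·179487+246730=1323652  T[12][7]=7·63987+179487=627396  T[12][8]=8·11880+63987=159027  T[12][9]=9·1155+11880=22275  T[12][10]=10·55+1155=1705  T[12][11]=11·1+55=66  T[12][12]=12·0+1=1
row 13: T[13][1]=1·1+0=1  T[13][2]=2·2047+1=4095  T[13][3]=3·86526+2047=261625  T[13][4]=4·611501+86526=2532530  T[13][5]=5·1379400+611501=7508501  T[13][6]=6·1323652+1379400=9321312  T[13][7]=7·627396+1323652=5715424  T[13][8]=8·159027+627396=1899612  T[13][9]=9·22275+159027=359502  T[13][10]=10·1705+22275=39325  T[13][11]=11·66+1705=2431  T[13][12]=12·1+66=78  T[13][13]=13·0+1=1
B_13 = ΣS(13,k) = 1+4095+261625+2532530+7508501+9321312+5715424+1899612+359502+39325+2431+78+1 = 27644437

27644437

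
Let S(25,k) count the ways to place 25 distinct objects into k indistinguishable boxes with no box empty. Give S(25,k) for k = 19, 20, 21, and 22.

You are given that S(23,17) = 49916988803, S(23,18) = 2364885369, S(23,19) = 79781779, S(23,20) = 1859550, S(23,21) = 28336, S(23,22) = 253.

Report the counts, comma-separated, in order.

@24  (24,18):2364885369·18+49916988803→92484925445, (24,19):79781779·19+2364885369→3880739170, (24,20):1859550·20+79781779→116972779, (24,21):28336·21+1859550→2454606, (24,22):253·22+28336→33902
@25  (25,19):3880739170·19+92484925445→166218969675, (25,20):116972779·20+3880739170→6220194750, (25,21):2454606·21+116972779→168519505, (25,22):33902·22+2454606→3200450
Read S(25,19) = 166218969675, S(25,20) = 6220194750, S(25,21) = 168519505, S(25,22) = 3200450.

166218969675, 6220194750, 168519505, 3200450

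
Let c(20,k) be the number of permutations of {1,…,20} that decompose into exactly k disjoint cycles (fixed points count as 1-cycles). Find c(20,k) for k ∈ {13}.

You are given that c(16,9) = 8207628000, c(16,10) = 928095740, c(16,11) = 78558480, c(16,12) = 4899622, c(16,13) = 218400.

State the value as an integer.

342252511900

@17  (17,10):928095740·16+8207628000→23057159840, (17,11):78558480·16+928095740→2185031420, (17,12):4899622·16+78558480→156952432, (17,13):218400·16+4899622→8394022
@18  (18,11):2185031420·17+23057159840→60202693980, (18,12):156952432·17+2185031420→4853222764, (18,13):8394022·17+156952432→299650806
@19  (19,12):4853222764·18+60202693980→147560703732, (19,13):299650806·18+4853222764→10246937272
@20  (20,13):10246937272·19+147560703732→342252511900
Read c(20,13) = 342252511900.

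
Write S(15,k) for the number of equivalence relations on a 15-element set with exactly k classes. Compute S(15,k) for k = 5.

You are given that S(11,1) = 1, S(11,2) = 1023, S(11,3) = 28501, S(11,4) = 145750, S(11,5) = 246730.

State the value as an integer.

210766920

[12] T[12,2]:2*1023+1=2047 · T[12,3]:3*28501+1023=86526 · T[12,4]:4*145750+28501=611501 · T[12,5]:5*246730+145750=1379400
[13] T[13,3]:3*86526+2047=261625 · T[13,4]:4*611501+86526=2532530 · T[13,5]:5*1379400+611501=7508501
[14] T[14,4]:4*2532530+261625=10391745 · T[14,5]:5*7508501+2532530=40075035
[15] T[15,5]:5*40075035+10391745=210766920
Read S(15,5) = 210766920.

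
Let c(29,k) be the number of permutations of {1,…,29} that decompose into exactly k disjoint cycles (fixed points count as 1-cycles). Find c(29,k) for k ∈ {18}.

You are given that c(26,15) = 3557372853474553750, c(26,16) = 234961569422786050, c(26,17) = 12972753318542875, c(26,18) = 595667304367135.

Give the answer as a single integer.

@27  (27,16):234961569422786050·26+3557372853474553750→9666373658466991050, (27,17):12972753318542875·26+234961569422786050→572253155704900800, (27,18):595667304367135·26+12972753318542875→28460103232088385
@28  (28,17):572253155704900800·27+9666373658466991050→25117208862499312650, (28,18):28460103232088385·27+572253155704900800→1340675942971287195
@29  (29,18):1340675942971287195·28+25117208862499312650→62656135265695354110
Read c(29,18) = 62656135265695354110.

62656135265695354110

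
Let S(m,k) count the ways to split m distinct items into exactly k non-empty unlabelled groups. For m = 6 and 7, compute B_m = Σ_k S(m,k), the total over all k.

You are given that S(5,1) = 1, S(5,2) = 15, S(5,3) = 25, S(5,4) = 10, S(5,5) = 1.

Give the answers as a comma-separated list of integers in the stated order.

203, 877

i=6: T(6,1)=0+1·1=1 | T(6,2)=1+2·15=31 | T(6,3)=15+3·25=90 | T(6,4)=25+4·10=65 | T(6,5)=10+5·1=15 | T(6,6)=1+6·0=1
i=7: T(7,1)=0+1·1=1 | T(7,2)=1+2·31=63 | T(7,3)=31+3·90=301 | T(7,4)=90+4·65=350 | T(7,5)=65+5·15=140 | T(7,6)=15+6·1=21 | T(7,7)=1+7·0=1
B_6 = ΣS(6,k) = 1+31+90+65+15+1 = 203
B_7 = ΣS(7,k) = 1+63+301+350+140+21+1 = 877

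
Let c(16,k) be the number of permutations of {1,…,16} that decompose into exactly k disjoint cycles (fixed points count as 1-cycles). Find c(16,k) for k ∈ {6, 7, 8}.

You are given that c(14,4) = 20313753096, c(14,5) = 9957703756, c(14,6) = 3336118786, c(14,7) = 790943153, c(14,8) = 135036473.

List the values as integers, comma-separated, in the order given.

1009672107080, 272803210680, 54631129553

[15] T[15,5]:14*9957703756+20313753096=159721605680 · T[15,6]:14*3336118786+9957703756=56663366760 · T[15,7]:14*790943153+3336118786=14409322928 · T[15,8]:14*135036473+790943153=2681453775
[16] T[16,6]:15*56663366760+159721605680=1009672107080 · T[16,7]:15*14409322928+56663366760=272803210680 · T[16,8]:15*2681453775+14409322928=54631129553
Read c(16,6) = 1009672107080, c(16,7) = 272803210680, c(16,8) = 54631129553.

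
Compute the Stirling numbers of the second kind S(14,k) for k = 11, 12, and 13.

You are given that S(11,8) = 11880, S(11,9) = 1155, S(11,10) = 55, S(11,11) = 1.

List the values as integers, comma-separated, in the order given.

@12  (12,9):1155·9+11880→22275, (12,10):55·10+1155→1705, (12,11):1·11+55→66, (12,12):0·12+1→1
@13  (13,10):1705·10+22275→39325, (13,11):66·11+1705→2431, (13,12):1·12+66→78, (13,13):0·13+1→1
@14  (14,11):2431·11+39325→66066, (14,12):78·12+2431→3367, (14,13):1·13+78→91
Read S(14,11) = 66066, S(14,12) = 3367, S(14,13) = 91.

66066, 3367, 91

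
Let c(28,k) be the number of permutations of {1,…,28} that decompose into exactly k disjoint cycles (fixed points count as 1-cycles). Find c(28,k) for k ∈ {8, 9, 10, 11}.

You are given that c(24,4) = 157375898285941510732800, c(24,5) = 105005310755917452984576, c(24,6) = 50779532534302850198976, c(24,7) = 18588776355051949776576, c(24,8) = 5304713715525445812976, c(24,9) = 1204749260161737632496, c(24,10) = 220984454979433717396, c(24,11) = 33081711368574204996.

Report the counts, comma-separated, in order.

3673742549077683082376236224, 936363983558079713086850400, 195460557459107504515368560, 33819732719881270820297640

@25  (25,5):105005310755917452984576·24+157375898285941510732800→2677503356427960382362624, (25,6):50779532534302850198976·24+105005310755917452984576→1323714091579185857760000, (25,7):18588776355051949776576·24+50779532534302850198976→496910165055549644836800, (25,8):5304713715525445812976·24+18588776355051949776576→145901905527662649288000, (25,9):1204749260161737632496·24+5304713715525445812976→34218695959407148992880, (25,10):220984454979433717396·24+1204749260161737632496→6508376179668146850000, (25,11):33081711368574204996·24+220984454979433717396→1014945527825214637300
@26  (26,6):1323714091579185857760000·25+2677503356427960382362624→35770355645907606826362624, (26,7):496910165055549644836800·25+1323714091579185857760000→13746468217967926978680000, (26,8):145901905527662649288000·25+496910165055549644836800→4144457803247115877036800, (26,9):34218695959407148992880·25+145901905527662649288000→1001369304512841374110000, (26,10):6508376179668146850000·25+34218695959407148992880→196928100451110820242880, (26,11):1014945527825214637300·25+6508376179668146850000→31882014375298512782500
@27  (27,7):13746468217967926978680000·26+35770355645907606826362624→393178529313073708272042624, (27,8):4144457803247115877036800·26+13746468217967926978680000→121502371102392939781636800, (27,9):1001369304512841374110000·26+4144457803247115877036800→30180059720580991603896800, (27,10):196928100451110820242880·26+1001369304512841374110000→6121499916241722700424880, (27,11):31882014375298512782500·26+196928100451110820242880→1025860474208872152587880
@28  (28,8):121502371102392939781636800·27+393178529313073708272042624→3673742549077683082376236224, (28,9):30180059720580991603896800·27+121502371102392939781636800→936363983558079713086850400, (28,10):6121499916241722700424880·27+30180059720580991603896800→195460557459107504515368560, (28,11):1025860474208872152587880·27+6121499916241722700424880→33819732719881270820297640
Read c(28,8) = 3673742549077683082376236224, c(28,9) = 936363983558079713086850400, c(28,10) = 195460557459107504515368560, c(28,11) = 33819732719881270820297640.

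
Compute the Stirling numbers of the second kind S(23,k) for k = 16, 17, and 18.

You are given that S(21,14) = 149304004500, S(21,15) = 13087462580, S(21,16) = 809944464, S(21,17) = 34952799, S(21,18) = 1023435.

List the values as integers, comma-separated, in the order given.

@22  (22,15):13087462580·15+149304004500→345615943200, (22,16):809944464·16+13087462580→26046574004, (22,17):34952799·17+809944464→1404142047, (22,18):1023435·18+34952799→53374629
@23  (23,16):26046574004·16+345615943200→762361127264, (23,17):1404142047·17+26046574004→49916988803, (23,18):53374629·18+1404142047→2364885369
Read S(23,16) = 762361127264, S(23,17) = 49916988803, S(23,18) = 2364885369.

762361127264, 49916988803, 2364885369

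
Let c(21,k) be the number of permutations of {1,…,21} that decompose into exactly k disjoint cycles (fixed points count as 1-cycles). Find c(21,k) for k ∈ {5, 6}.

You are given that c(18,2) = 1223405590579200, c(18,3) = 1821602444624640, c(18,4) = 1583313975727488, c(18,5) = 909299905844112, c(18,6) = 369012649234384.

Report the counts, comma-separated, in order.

8037811822645051776, 3599979517947607200

row 19: T[19][3]=18·1821602444624640+1223405590579200=34012249593822720  T[19][4]=18·1583313975727488+1821602444624640=30321254007719424  T[19][5]=18·909299905844112+1583313975727488=17950712280921504  T[19][6]=18·369012649234384+909299905844112=7551527592063024
row 20: T[20][4]=19·30321254007719424+34012249593822720=610116075740491776  T[20][5]=19·17950712280921504+30321254007719424=371384787345228000  T[20][6]=19·7551527592063024+17950712280921504=161429736530118960
row 21: T[21][5]=20·371384787345228000+610116075740491776=8037811822645051776  T[21][6]=20·161429736530118960+371384787345228000=3599979517947607200
Read c(21,5) = 8037811822645051776, c(21,6) = 3599979517947607200.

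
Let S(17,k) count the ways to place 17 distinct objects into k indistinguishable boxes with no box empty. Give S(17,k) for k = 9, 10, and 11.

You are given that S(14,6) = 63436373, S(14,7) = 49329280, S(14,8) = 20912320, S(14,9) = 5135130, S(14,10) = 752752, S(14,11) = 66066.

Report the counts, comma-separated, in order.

[15] T[15,7]:7*49329280+63436373=408741333 · T[15,8]:8*20912320+49329280=216627840 · T[15,9]:9*5135130+20912320=67128490 · T[15,10]:10*752752+5135130=12662650 · T[15,11]:11*66066+752752=1479478
[16] T[16,8]:8*216627840+408741333=2141764053 · T[16,9]:9*67128490+216627840=820784250 · T[16,10]:10*12662650+67128490=193754990 · T[16,11]:11*1479478+12662650=28936908
[17] T[17,9]:9*820784250+2141764053=9528822303 · T[17,10]:10*193754990+820784250=2758334150 · T[17,11]:11*28936908+193754990=512060978
Read S(17,9) = 9528822303, S(17,10) = 2758334150, S(17,11) = 512060978.

9528822303, 2758334150, 512060978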